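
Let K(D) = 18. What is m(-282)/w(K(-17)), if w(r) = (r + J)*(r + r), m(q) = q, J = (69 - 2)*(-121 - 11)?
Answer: 47/52956 ≈ 0.00088753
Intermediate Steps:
J = -8844 (J = 67*(-132) = -8844)
w(r) = 2*r*(-8844 + r) (w(r) = (r - 8844)*(r + r) = (-8844 + r)*(2*r) = 2*r*(-8844 + r))
m(-282)/w(K(-17)) = -282*1/(36*(-8844 + 18)) = -282/(2*18*(-8826)) = -282/(-317736) = -282*(-1/317736) = 47/52956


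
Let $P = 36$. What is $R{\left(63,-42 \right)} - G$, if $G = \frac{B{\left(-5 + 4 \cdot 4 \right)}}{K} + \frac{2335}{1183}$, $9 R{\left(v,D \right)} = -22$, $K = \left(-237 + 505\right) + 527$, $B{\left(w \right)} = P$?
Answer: $- \frac{12593629}{2821455} \approx -4.4635$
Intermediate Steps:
$B{\left(w \right)} = 36$
$K = 795$ ($K = 268 + 527 = 795$)
$R{\left(v,D \right)} = - \frac{22}{9}$ ($R{\left(v,D \right)} = \frac{1}{9} \left(-22\right) = - \frac{22}{9}$)
$G = \frac{632971}{313495}$ ($G = \frac{36}{795} + \frac{2335}{1183} = 36 \cdot \frac{1}{795} + 2335 \cdot \frac{1}{1183} = \frac{12}{265} + \frac{2335}{1183} = \frac{632971}{313495} \approx 2.0191$)
$R{\left(63,-42 \right)} - G = - \frac{22}{9} - \frac{632971}{313495} = - \frac{12593629}{2821455}$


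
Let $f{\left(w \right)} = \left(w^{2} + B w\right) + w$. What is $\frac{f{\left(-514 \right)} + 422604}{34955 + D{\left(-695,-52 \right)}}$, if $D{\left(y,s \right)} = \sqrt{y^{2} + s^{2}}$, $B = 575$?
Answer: $\frac{1707272110}{152670787} - \frac{48842 \sqrt{485729}}{152670787} \approx 10.96$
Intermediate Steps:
$D{\left(y,s \right)} = \sqrt{s^{2} + y^{2}}$
$f{\left(w \right)} = w^{2} + 576 w$ ($f{\left(w \right)} = \left(w^{2} + 575 w\right) + w = w^{2} + 576 w$)
$\frac{f{\left(-514 \right)} + 422604}{34955 + D{\left(-695,-52 \right)}} = \frac{- 514 \left(576 - 514\right) + 422604}{34955 + \sqrt{\left(-52\right)^{2} + \left(-695\right)^{2}}} = \frac{\left(-514\right) 62 + 422604}{34955 + \sqrt{2704 + 483025}} = \frac{-31868 + 422604}{34955 + \sqrt{485729}} = \frac{390736}{34955 + \sqrt{485729}}$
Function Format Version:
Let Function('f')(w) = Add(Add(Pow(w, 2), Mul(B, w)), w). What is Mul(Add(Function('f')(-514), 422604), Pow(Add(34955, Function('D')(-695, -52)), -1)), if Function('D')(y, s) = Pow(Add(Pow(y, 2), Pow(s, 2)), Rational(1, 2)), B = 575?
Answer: Add(Rational(1707272110, 152670787), Mul(Rational(-48842, 152670787), Pow(485729, Rational(1, 2)))) ≈ 10.960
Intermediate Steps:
Function('D')(y, s) = Pow(Add(Pow(s, 2), Pow(y, 2)), Rational(1, 2))
Function('f')(w) = Add(Pow(w, 2), Mul(576, w)) (Function('f')(w) = Add(Add(Pow(w, 2), Mul(575, w)), w) = Add(Pow(w, 2), Mul(576, w)))
Mul(Add(Function('f')(-514), 422604), Pow(Add(34955, Function('D')(-695, -52)), -1)) = Mul(Add(Mul(-514, Add(576, -514)), 422604), Pow(Add(34955, Pow(Add(Pow(-52, 2), Pow(-695, 2)), Rational(1, 2))), -1)) = Mul(Add(Mul(-514, 62), 422604), Pow(Add(34955, Pow(Add(2704, 483025), Rational(1, 2))), -1)) = Mul(Add(-31868, 422604), Pow(Add(34955, Pow(485729, Rational(1, 2))), -1)) = Mul(390736, Pow(Add(34955, Pow(485729, Rational(1, 2))), -1))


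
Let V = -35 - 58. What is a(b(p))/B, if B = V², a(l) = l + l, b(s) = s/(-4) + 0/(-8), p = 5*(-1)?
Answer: 5/17298 ≈ 0.00028905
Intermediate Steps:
p = -5
V = -93
b(s) = -s/4 (b(s) = s*(-¼) + 0*(-⅛) = -s/4 + 0 = -s/4)
a(l) = 2*l
B = 8649 (B = (-93)² = 8649)
a(b(p))/B = (2*(-¼*(-5)))/8649 = (2*(5/4))*(1/8649) = (5/2)*(1/8649) = 5/17298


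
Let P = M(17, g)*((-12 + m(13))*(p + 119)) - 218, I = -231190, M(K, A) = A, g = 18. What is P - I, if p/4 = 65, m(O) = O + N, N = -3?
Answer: 217328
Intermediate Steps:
m(O) = -3 + O (m(O) = O - 3 = -3 + O)
p = 260 (p = 4*65 = 260)
P = -13862 (P = 18*((-12 + (-3 + 13))*(260 + 119)) - 218 = 18*((-12 + 10)*379) - 218 = 18*(-2*379) - 218 = 18*(-758) - 218 = -13644 - 218 = -13862)
P - I = -13862 - 1*(-231190) = -13862 + 231190 = 217328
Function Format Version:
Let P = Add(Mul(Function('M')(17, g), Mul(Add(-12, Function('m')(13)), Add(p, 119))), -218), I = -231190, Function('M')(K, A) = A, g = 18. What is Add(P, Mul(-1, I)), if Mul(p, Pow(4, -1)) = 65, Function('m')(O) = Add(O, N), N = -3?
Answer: 217328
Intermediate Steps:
Function('m')(O) = Add(-3, O) (Function('m')(O) = Add(O, -3) = Add(-3, O))
p = 260 (p = Mul(4, 65) = 260)
P = -13862 (P = Add(Mul(18, Mul(Add(-12, Add(-3, 13)), Add(260, 119))), -218) = Add(Mul(18, Mul(Add(-12, 10), 379)), -218) = Add(Mul(18, Mul(-2, 379)), -218) = Add(Mul(18, -758), -218) = Add(-13644, -218) = -13862)
Add(P, Mul(-1, I)) = Add(-13862, Mul(-1, -231190)) = Add(-13862, 231190) = 217328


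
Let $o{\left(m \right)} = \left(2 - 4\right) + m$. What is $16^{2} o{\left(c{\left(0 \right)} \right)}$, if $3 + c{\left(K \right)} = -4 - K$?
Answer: $-2304$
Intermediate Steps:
$c{\left(K \right)} = -7 - K$ ($c{\left(K \right)} = -3 - \left(4 + K\right) = -7 - K$)
$o{\left(m \right)} = -2 + m$
$16^{2} o{\left(c{\left(0 \right)} \right)} = 16^{2} \left(-2 - 7\right) = 256 \left(-2 + \left(-7 + 0\right)\right) = 256 \left(-2 - 7\right) = 256 \left(-9\right) = -2304$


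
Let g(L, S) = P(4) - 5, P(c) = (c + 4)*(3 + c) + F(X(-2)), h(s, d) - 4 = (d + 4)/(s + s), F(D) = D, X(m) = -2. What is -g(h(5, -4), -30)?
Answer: -49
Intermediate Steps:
h(s, d) = 4 + (4 + d)/(2*s) (h(s, d) = 4 + (d + 4)/(s + s) = 4 + (4 + d)/((2*s)) = 4 + (4 + d)*(1/(2*s)) = 4 + (4 + d)/(2*s))
P(c) = -2 + (3 + c)*(4 + c) (P(c) = (c + 4)*(3 + c) - 2 = (4 + c)*(3 + c) - 2 = (3 + c)*(4 + c) - 2 = -2 + (3 + c)*(4 + c))
g(L, S) = 49 (g(L, S) = (10 + 4**2 + 7*4) - 5 = (10 + 16 + 28) - 5 = 54 - 5 = 49)
-g(h(5, -4), -30) = -1*49 = -49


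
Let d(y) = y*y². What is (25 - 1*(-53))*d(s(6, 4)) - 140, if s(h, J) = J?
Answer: 4852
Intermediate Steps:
d(y) = y³
(25 - 1*(-53))*d(s(6, 4)) - 140 = (25 - 1*(-53))*4³ - 140 = (25 + 53)*64 - 140 = 78*64 - 140 = 4992 - 140 = 4852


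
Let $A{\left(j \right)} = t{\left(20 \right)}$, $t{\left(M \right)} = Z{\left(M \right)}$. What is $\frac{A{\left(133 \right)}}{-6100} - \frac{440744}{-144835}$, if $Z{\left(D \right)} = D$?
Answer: $\frac{26856417}{8834935} \approx 3.0398$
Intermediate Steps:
$t{\left(M \right)} = M$
$A{\left(j \right)} = 20$
$\frac{A{\left(133 \right)}}{-6100} - \frac{440744}{-144835} = \frac{20}{-6100} - \frac{440744}{-144835} = 20 \left(- \frac{1}{6100}\right) - - \frac{440744}{144835} = - \frac{1}{305} + \frac{440744}{144835} = \frac{26856417}{8834935}$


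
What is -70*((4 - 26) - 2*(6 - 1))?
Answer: 2240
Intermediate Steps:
-70*((4 - 26) - 2*(6 - 1)) = -70*(-22 - 2*5) = -70*(-22 - 10) = -70*(-32) = 2240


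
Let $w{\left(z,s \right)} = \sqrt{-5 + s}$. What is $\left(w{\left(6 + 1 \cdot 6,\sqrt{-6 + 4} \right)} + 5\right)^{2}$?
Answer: $\left(5 + \sqrt{-5 + i \sqrt{2}}\right)^{2} \approx 23.132 + 23.993 i$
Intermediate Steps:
$\left(w{\left(6 + 1 \cdot 6,\sqrt{-6 + 4} \right)} + 5\right)^{2} = \left(\sqrt{-5 + \sqrt{-6 + 4}} + 5\right)^{2} = \left(\sqrt{-5 + \sqrt{-2}} + 5\right)^{2} = \left(\sqrt{-5 + i \sqrt{2}} + 5\right)^{2} = \left(5 + \sqrt{-5 + i \sqrt{2}}\right)^{2}$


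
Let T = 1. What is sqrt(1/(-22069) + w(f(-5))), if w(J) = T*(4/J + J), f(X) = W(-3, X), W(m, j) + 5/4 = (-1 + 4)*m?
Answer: I*sqrt(34845479637701)/1809658 ≈ 3.2619*I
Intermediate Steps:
W(m, j) = -5/4 + 3*m (W(m, j) = -5/4 + (-1 + 4)*m = -5/4 + 3*m)
f(X) = -41/4 (f(X) = -5/4 + 3*(-3) = -5/4 - 9 = -41/4)
w(J) = J + 4/J (w(J) = 1*(4/J + J) = 1*(J + 4/J) = J + 4/J)
sqrt(1/(-22069) + w(f(-5))) = sqrt(1/(-22069) + (-41/4 + 4/(-41/4))) = sqrt(-1/22069 + (-41/4 + 4*(-4/41))) = sqrt(-1/22069 + (-41/4 - 16/41)) = sqrt(-1/22069 - 1745/164) = sqrt(-38510569/3619316) = I*sqrt(34845479637701)/1809658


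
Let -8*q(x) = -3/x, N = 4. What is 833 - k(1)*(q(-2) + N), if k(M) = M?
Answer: 13267/16 ≈ 829.19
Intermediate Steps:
q(x) = 3/(8*x) (q(x) = -(-3)/(8*x) = 3/(8*x))
833 - k(1)*(q(-2) + N) = 833 - ((3/8)/(-2) + 4) = 833 - ((3/8)*(-½) + 4) = 833 - (-3/16 + 4) = 833 - 61/16 = 13267/16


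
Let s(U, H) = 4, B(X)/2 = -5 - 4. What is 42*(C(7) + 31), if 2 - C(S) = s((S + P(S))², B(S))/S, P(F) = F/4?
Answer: 1362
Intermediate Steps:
B(X) = -18 (B(X) = 2*(-5 - 4) = 2*(-9) = -18)
P(F) = F/4 (P(F) = F*(¼) = F/4)
C(S) = 2 - 4/S
42*(C(7) + 31) = 42*((2 - 4/7) + 31) = 42*(10/7 + 31) = 42*(227/7) = 1362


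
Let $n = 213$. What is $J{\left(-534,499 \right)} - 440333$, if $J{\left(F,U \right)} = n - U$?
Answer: $-440619$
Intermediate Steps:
$J{\left(F,U \right)} = 213 - U$
$J{\left(-534,499 \right)} - 440333 = \left(213 - 499\right) - 440333 = -286 - 440333 = -440619$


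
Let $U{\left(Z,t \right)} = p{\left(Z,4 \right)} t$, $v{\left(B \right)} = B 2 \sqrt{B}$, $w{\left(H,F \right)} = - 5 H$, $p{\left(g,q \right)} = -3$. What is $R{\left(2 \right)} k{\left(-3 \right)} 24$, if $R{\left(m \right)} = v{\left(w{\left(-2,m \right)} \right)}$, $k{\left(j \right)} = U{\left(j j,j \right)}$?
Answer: $4320 \sqrt{10} \approx 13661.0$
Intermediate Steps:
$v{\left(B \right)} = 2 B^{\frac{3}{2}}$
$U{\left(Z,t \right)} = - 3 t$
$k{\left(j \right)} = - 3 j$
$R{\left(m \right)} = 20 \sqrt{10}$ ($R{\left(m \right)} = 2 \left(\left(-5\right) \left(-2\right)\right)^{\frac{3}{2}} = 2 \cdot 10^{\frac{3}{2}} = 2 \cdot 10 \sqrt{10} = 20 \sqrt{10}$)
$R{\left(2 \right)} k{\left(-3 \right)} 24 = 20 \sqrt{10} \left(\left(-3\right) \left(-3\right)\right) 24 = 20 \sqrt{10} \cdot 9 \cdot 24 = 180 \sqrt{10} \cdot 24 = 4320 \sqrt{10}$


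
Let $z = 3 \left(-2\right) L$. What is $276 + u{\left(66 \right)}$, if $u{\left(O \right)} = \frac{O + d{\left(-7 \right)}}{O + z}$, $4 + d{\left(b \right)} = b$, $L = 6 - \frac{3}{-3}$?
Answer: $\frac{6679}{24} \approx 278.29$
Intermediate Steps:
$L = 7$ ($L = 6 - -1 = 6 + 1 = 7$)
$d{\left(b \right)} = -4 + b$
$z = -42$ ($z = 3 \left(-2\right) 7 = \left(-6\right) 7 = -42$)
$u{\left(O \right)} = \frac{-11 + O}{-42 + O}$ ($u{\left(O \right)} = \frac{O - 11}{O - 42} = \frac{O - 11}{-42 + O} = \frac{-11 + O}{-42 + O}$)
$276 + u{\left(66 \right)} = 276 + \frac{-11 + 66}{-42 + 66} = 276 + \frac{1}{24} \cdot 55 = 276 + \frac{55}{24} = \frac{6679}{24}$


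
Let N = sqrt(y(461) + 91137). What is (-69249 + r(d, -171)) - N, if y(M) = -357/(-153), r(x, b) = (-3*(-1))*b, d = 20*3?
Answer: -69762 - sqrt(820254)/3 ≈ -70064.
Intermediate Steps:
d = 60
r(x, b) = 3*b
y(M) = 7/3 (y(M) = -357*(-1/153) = 7/3)
N = sqrt(820254)/3 (N = sqrt(7/3 + 91137) = sqrt(273418/3) = sqrt(820254)/3 ≈ 301.89)
(-69249 + r(d, -171)) - N = (-69249 + 3*(-171)) - sqrt(820254)/3 = (-69249 - 513) - sqrt(820254)/3 = -69762 - sqrt(820254)/3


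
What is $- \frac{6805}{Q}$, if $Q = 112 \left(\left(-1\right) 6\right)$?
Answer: $\frac{6805}{672} \approx 10.126$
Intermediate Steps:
$Q = -672$ ($Q = 112 \left(-6\right) = -672$)
$- \frac{6805}{Q} = - \frac{6805}{-672} = \left(-6805\right) \left(- \frac{1}{672}\right) = \frac{6805}{672}$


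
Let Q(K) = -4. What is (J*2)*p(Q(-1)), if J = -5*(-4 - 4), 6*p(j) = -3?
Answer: -40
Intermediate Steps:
p(j) = -1/2 (p(j) = (1/6)*(-3) = -1/2)
J = 40 (J = -5*(-8) = 40)
(J*2)*p(Q(-1)) = (40*2)*(-1/2) = 80*(-1/2) = -40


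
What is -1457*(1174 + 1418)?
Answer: -3776544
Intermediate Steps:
-1457*(1174 + 1418) = -1457*2592 = -3776544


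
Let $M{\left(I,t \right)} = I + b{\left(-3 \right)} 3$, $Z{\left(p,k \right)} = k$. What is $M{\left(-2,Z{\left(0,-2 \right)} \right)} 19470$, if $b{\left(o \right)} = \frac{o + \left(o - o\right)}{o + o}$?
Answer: $-9735$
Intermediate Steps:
$b{\left(o \right)} = \frac{1}{2}$ ($b{\left(o \right)} = \frac{o + 0}{2 o} = o \frac{1}{2 o} = \frac{1}{2}$)
$M{\left(I,t \right)} = \frac{3}{2} + I$ ($M{\left(I,t \right)} = I + \frac{1}{2} \cdot 3 = I + \frac{3}{2} = \frac{3}{2} + I$)
$M{\left(-2,Z{\left(0,-2 \right)} \right)} 19470 = \left(\frac{3}{2} - 2\right) 19470 = \left(- \frac{1}{2}\right) 19470 = -9735$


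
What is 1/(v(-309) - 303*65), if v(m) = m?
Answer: -1/20004 ≈ -4.9990e-5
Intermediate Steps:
1/(v(-309) - 303*65) = 1/(-309 - 303*65) = 1/(-309 - 19695) = 1/(-20004) = -1/20004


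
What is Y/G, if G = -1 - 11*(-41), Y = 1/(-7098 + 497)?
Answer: -1/2970450 ≈ -3.3665e-7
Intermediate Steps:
Y = -1/6601 (Y = 1/(-6601) = -1/6601 ≈ -0.00015149)
G = 450 (G = -1 + 451 = 450)
Y/G = -1/6601/450 = -1/6601*1/450 = -1/2970450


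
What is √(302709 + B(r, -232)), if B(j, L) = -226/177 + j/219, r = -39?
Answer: √50537703018990/12921 ≈ 550.19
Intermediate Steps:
B(j, L) = -226/177 + j/219 (B(j, L) = -226*1/177 + j*(1/219) = -226/177 + j/219)
√(302709 + B(r, -232)) = √(302709 + (-226/177 + (1/219)*(-39))) = √(302709 + (-226/177 - 13/73)) = √(302709 - 18799/12921) = √(3911284190/12921) = √50537703018990/12921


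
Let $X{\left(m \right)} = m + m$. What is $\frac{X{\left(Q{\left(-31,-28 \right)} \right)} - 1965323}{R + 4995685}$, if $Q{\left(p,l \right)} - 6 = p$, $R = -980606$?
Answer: $- \frac{1965373}{4015079} \approx -0.4895$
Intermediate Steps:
$Q{\left(p,l \right)} = 6 + p$
$X{\left(m \right)} = 2 m$
$\frac{X{\left(Q{\left(-31,-28 \right)} \right)} - 1965323}{R + 4995685} = \frac{2 \left(6 - 31\right) - 1965323}{-980606 + 4995685} = \frac{2 \left(-25\right) - 1965323}{4015079} = \left(-50 - 1965323\right) \frac{1}{4015079} = \left(-1965373\right) \frac{1}{4015079} = - \frac{1965373}{4015079}$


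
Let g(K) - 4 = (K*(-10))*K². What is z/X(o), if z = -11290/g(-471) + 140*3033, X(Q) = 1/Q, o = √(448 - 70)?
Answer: 665509758623085*√42/522435557 ≈ 8.2556e+6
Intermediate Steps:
o = 3*√42 (o = √378 = 3*√42 ≈ 19.442)
g(K) = 4 - 10*K³ (g(K) = 4 + (K*(-10))*K² = 4 + (-10*K)*K² = 4 - 10*K³)
z = 221836586207695/522435557 (z = -11290/(4 - 10*(-471)³) + 140*3033 = -11290/(4 - 10*(-104487111)) + 424620 = -11290/(4 + 1044871110) + 424620 = -11290/1044871114 + 424620 = -11290*1/1044871114 + 424620 = -5645/522435557 + 424620 = 221836586207695/522435557 ≈ 4.2462e+5)
z/X(o) = 221836586207695/(522435557*(1/(3*√42))) = 221836586207695/(522435557*((√42/126))) = 221836586207695*(3*√42)/522435557 = 665509758623085*√42/522435557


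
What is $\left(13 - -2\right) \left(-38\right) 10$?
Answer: $-5700$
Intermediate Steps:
$\left(13 - -2\right) \left(-38\right) 10 = \left(13 + 2\right) \left(-38\right) 10 = 15 \left(-38\right) 10 = \left(-570\right) 10 = -5700$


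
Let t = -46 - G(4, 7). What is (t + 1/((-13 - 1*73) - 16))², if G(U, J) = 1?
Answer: 22992025/10404 ≈ 2209.9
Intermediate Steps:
t = -47 (t = -46 - 1*1 = -46 - 1 = -47)
(t + 1/((-13 - 1*73) - 16))² = (-47 + 1/((-13 - 1*73) - 16))² = (-47 + 1/((-13 - 73) - 16))² = (-47 + 1/(-86 - 16))² = (-47 + 1/(-102))² = (-47 - 1/102)² = (-4795/102)² = 22992025/10404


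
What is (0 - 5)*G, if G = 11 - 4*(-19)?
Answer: -435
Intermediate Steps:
G = 87 (G = 11 + 76 = 87)
(0 - 5)*G = (0 - 5)*87 = -5*87 = -435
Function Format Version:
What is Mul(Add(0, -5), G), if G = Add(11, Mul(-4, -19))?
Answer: -435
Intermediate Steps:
G = 87 (G = Add(11, 76) = 87)
Mul(Add(0, -5), G) = Mul(Add(0, -5), 87) = Mul(-5, 87) = -435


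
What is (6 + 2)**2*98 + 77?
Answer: 6349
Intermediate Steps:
(6 + 2)**2*98 + 77 = 8**2*98 + 77 = 64*98 + 77 = 6272 + 77 = 6349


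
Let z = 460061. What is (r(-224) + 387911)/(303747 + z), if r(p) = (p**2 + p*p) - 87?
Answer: 30511/47738 ≈ 0.63913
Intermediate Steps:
r(p) = -87 + 2*p**2 (r(p) = (p**2 + p**2) - 87 = 2*p**2 - 87 = -87 + 2*p**2)
(r(-224) + 387911)/(303747 + z) = ((-87 + 2*(-224)**2) + 387911)/(303747 + 460061) = ((-87 + 2*50176) + 387911)/763808 = ((-87 + 100352) + 387911)*(1/763808) = (100265 + 387911)*(1/763808) = 488176*(1/763808) = 30511/47738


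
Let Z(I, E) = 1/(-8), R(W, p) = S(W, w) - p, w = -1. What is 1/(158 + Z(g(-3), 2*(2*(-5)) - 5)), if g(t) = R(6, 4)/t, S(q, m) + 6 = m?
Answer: 8/1263 ≈ 0.0063341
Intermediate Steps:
S(q, m) = -6 + m
R(W, p) = -7 - p (R(W, p) = (-6 - 1) - p = -7 - p)
g(t) = -11/t (g(t) = (-7 - 1*4)/t = (-7 - 4)/t = -11/t)
Z(I, E) = -1/8
1/(158 + Z(g(-3), 2*(2*(-5)) - 5)) = 1/(158 - 1/8) = 1/(1263/8) = 8/1263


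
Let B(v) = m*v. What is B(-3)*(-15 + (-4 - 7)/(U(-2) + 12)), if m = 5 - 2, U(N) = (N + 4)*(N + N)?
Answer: 639/4 ≈ 159.75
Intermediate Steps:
U(N) = 2*N*(4 + N) (U(N) = (4 + N)*(2*N) = 2*N*(4 + N))
m = 3
B(v) = 3*v
B(-3)*(-15 + (-4 - 7)/(U(-2) + 12)) = (3*(-3))*(-15 + (-4 - 7)/(2*(-2)*(4 - 2) + 12)) = -9*(-15 - 11/(2*(-2)*2 + 12)) = -9*(-15 - 11/(-8 + 12)) = -9*(-15 - 11/4) = -9*(-71/4) = 639/4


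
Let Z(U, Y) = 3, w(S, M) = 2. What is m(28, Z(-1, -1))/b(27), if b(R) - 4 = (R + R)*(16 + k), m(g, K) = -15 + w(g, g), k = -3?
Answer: -13/706 ≈ -0.018414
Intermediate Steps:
m(g, K) = -13 (m(g, K) = -15 + 2 = -13)
b(R) = 4 + 26*R (b(R) = 4 + (R + R)*(16 - 3) = 4 + (2*R)*13 = 4 + 26*R)
m(28, Z(-1, -1))/b(27) = -13/(4 + 26*27) = -13/(4 + 702) = -13/706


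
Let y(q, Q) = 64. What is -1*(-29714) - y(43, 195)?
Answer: 29650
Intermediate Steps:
-1*(-29714) - y(43, 195) = -1*(-29714) - 1*64 = 29714 - 64 = 29650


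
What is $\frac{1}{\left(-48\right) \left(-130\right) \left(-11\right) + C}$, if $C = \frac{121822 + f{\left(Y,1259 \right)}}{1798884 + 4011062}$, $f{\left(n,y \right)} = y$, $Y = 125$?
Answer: $- \frac{5809946}{398794570359} \approx -1.4569 \cdot 10^{-5}$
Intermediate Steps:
$C = \frac{123081}{5809946}$ ($C = \frac{121822 + 1259}{1798884 + 4011062} = \frac{123081}{5809946} \approx 0.021185$)
$\frac{1}{\left(-48\right) \left(-130\right) \left(-11\right) + C} = \frac{1}{\left(-48\right) \left(-130\right) \left(-11\right) + \frac{123081}{5809946}} = \frac{1}{6240 \left(-11\right) + \frac{123081}{5809946}} = \frac{1}{-68640 + \frac{123081}{5809946}} = \frac{1}{- \frac{398794570359}{5809946}} = - \frac{5809946}{398794570359}$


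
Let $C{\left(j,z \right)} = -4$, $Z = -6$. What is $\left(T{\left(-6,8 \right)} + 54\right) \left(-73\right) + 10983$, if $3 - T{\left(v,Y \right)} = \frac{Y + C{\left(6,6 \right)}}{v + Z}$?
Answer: $\frac{20393}{3} \approx 6797.7$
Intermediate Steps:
$T{\left(v,Y \right)} = 3 - \frac{-4 + Y}{-6 + v}$ ($T{\left(v,Y \right)} = 3 - \frac{Y - 4}{v - 6} = 3 - \frac{-4 + Y}{-6 + v}$)
$\left(T{\left(-6,8 \right)} + 54\right) \left(-73\right) + 10983 = \left(\frac{-14 - 8 + 3 \left(-6\right)}{-6 - 6} + 54\right) \left(-73\right) + 10983 = \left(\frac{-14 - 8 - 18}{-12} + 54\right) \left(-73\right) + 10983 = \left(\left(- \frac{1}{12}\right) \left(-40\right) + 54\right) \left(-73\right) + 10983 = \left(\frac{10}{3} + 54\right) \left(-73\right) + 10983 = \frac{172}{3} \left(-73\right) + 10983 = - \frac{12556}{3} + 10983 = \frac{20393}{3}$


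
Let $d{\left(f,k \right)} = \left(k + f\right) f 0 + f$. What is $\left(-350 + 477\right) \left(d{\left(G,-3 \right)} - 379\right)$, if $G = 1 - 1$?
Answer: $-48133$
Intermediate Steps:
$G = 0$
$d{\left(f,k \right)} = f$ ($d{\left(f,k \right)} = \left(f + k\right) f 0 + f = f \left(f + k\right) 0 + f = 0 + f = f$)
$\left(-350 + 477\right) \left(d{\left(G,-3 \right)} - 379\right) = \left(-350 + 477\right) \left(0 - 379\right) = 127 \left(-379\right) = -48133$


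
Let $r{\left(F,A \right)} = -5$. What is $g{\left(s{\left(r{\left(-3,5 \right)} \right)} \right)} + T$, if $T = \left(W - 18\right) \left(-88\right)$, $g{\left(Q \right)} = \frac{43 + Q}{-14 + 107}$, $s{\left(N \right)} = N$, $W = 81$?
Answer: $- \frac{515554}{93} \approx -5543.6$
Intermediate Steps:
$g{\left(Q \right)} = \frac{43}{93} + \frac{Q}{93}$ ($g{\left(Q \right)} = \frac{43 + Q}{93} = \left(43 + Q\right) \frac{1}{93} = \frac{43}{93} + \frac{Q}{93}$)
$T = -5544$ ($T = \left(81 - 18\right) \left(-88\right) = 63 \left(-88\right) = -5544$)
$g{\left(s{\left(r{\left(-3,5 \right)} \right)} \right)} + T = \left(\frac{43}{93} + \frac{1}{93} \left(-5\right)\right) - 5544 = \left(\frac{43}{93} - \frac{5}{93}\right) - 5544 = \frac{38}{93} - 5544 = - \frac{515554}{93}$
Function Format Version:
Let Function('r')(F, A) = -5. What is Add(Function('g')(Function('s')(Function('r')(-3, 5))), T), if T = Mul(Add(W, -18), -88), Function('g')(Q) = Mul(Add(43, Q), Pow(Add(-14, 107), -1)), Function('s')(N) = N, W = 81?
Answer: Rational(-515554, 93) ≈ -5543.6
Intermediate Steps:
Function('g')(Q) = Add(Rational(43, 93), Mul(Rational(1, 93), Q)) (Function('g')(Q) = Mul(Add(43, Q), Pow(93, -1)) = Mul(Add(43, Q), Rational(1, 93)) = Add(Rational(43, 93), Mul(Rational(1, 93), Q)))
T = -5544 (T = Mul(Add(81, -18), -88) = Mul(63, -88) = -5544)
Add(Function('g')(Function('s')(Function('r')(-3, 5))), T) = Add(Add(Rational(43, 93), Mul(Rational(1, 93), -5)), -5544) = Add(Add(Rational(43, 93), Rational(-5, 93)), -5544) = Add(Rational(38, 93), -5544) = Rational(-515554, 93)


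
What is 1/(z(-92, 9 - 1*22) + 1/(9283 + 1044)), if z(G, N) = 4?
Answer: 10327/41309 ≈ 0.24999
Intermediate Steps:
1/(z(-92, 9 - 1*22) + 1/(9283 + 1044)) = 1/(4 + 1/(9283 + 1044)) = 1/(4 + 1/10327) = 1/(41309/10327) = 10327/41309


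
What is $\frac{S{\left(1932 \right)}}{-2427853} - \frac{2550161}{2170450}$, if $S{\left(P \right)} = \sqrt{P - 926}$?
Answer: $- \frac{2550161}{2170450} - \frac{\sqrt{1006}}{2427853} \approx -1.175$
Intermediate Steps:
$S{\left(P \right)} = \sqrt{-926 + P}$
$\frac{S{\left(1932 \right)}}{-2427853} - \frac{2550161}{2170450} = \frac{\sqrt{-926 + 1932}}{-2427853} - \frac{2550161}{2170450} = \sqrt{1006} \left(- \frac{1}{2427853}\right) - \frac{2550161}{2170450} = - \frac{\sqrt{1006}}{2427853} - \frac{2550161}{2170450} = - \frac{2550161}{2170450} - \frac{\sqrt{1006}}{2427853}$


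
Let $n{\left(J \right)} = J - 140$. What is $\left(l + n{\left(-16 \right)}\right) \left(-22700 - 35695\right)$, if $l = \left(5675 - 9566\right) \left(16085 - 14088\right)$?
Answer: $453757354785$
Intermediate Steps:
$n{\left(J \right)} = -140 + J$
$l = -7770327$ ($l = \left(-3891\right) 1997 = -7770327$)
$\left(l + n{\left(-16 \right)}\right) \left(-22700 - 35695\right) = \left(-7770327 - 156\right) \left(-22700 - 35695\right) = \left(-7770327 - 156\right) \left(-58395\right) = \left(-7770483\right) \left(-58395\right) = 453757354785$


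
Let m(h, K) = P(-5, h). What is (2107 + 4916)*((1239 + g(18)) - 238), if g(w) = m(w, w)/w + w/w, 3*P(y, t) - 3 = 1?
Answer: 63338096/9 ≈ 7.0376e+6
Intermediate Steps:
P(y, t) = 4/3 (P(y, t) = 1 + (⅓)*1 = 1 + ⅓ = 4/3)
m(h, K) = 4/3
g(w) = 1 + 4/(3*w) (g(w) = 4/(3*w) + w/w = 4/(3*w) + 1 = 1 + 4/(3*w))
(2107 + 4916)*((1239 + g(18)) - 238) = (2107 + 4916)*((1239 + (4/3 + 18)/18) - 238) = 7023*((1239 + (1/18)*(58/3)) - 238) = 7023*((1239 + 29/27) - 238) = 7023*(33482/27 - 238) = 7023*(27056/27) = 63338096/9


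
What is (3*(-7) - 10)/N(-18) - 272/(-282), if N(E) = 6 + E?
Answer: 667/188 ≈ 3.5479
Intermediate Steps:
(3*(-7) - 10)/N(-18) - 272/(-282) = (3*(-7) - 10)/(6 - 18) - 272/(-282) = (-21 - 10)/(-12) - 272*(-1/282) = -31*(-1/12) + 136/141 = 31/12 + 136/141 = 667/188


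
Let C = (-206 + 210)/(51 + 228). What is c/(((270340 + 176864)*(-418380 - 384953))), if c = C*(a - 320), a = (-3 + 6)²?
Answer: 311/25057947732507 ≈ 1.2411e-11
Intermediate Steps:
C = 4/279 ≈ 0.014337
a = 9 (a = 3² = 9)
c = -1244/279 (c = 4*(9 - 320)/279 = (4/279)*(-311) = -1244/279 ≈ -4.4588)
c/(((270340 + 176864)*(-418380 - 384953))) = -1244*1/((-418380 - 384953)*(270340 + 176864))/279 = -1244/(279*(447204*(-803333))) = -1244/279/(-359253730932) = -1244/279*(-1/359253730932) = 311/25057947732507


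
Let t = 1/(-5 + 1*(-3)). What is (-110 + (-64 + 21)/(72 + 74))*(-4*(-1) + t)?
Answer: -499193/1168 ≈ -427.39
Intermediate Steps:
t = -1/8 (t = 1/(-5 - 3) = 1/(-8) = -1/8 ≈ -0.12500)
(-110 + (-64 + 21)/(72 + 74))*(-4*(-1) + t) = (-110 + (-64 + 21)/(72 + 74))*(-4*(-1) - 1/8) = (-110 - 43/146)*(4 - 1/8) = (-110 - 43*1/146)*(31/8) = (-110 - 43/146)*(31/8) = -16103/146*31/8 = -499193/1168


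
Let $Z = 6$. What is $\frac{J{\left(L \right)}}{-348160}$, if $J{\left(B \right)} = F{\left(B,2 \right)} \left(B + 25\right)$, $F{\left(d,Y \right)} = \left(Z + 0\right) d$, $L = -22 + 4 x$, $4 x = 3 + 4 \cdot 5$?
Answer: $- \frac{39}{87040} \approx -0.00044807$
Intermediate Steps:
$x = \frac{23}{4}$ ($x = \frac{3 + 4 \cdot 5}{4} = \frac{3 + 20}{4} = \frac{1}{4} \cdot 23 = \frac{23}{4} \approx 5.75$)
$L = 1$ ($L = -22 + 4 \cdot \frac{23}{4} = -22 + 23 = 1$)
$F{\left(d,Y \right)} = 6 d$ ($F{\left(d,Y \right)} = \left(6 + 0\right) d = 6 d$)
$J{\left(B \right)} = 6 B \left(25 + B\right)$ ($J{\left(B \right)} = 6 B \left(B + 25\right) = 6 B \left(25 + B\right)$)
$\frac{J{\left(L \right)}}{-348160} = \frac{6 \cdot 1 \left(25 + 1\right)}{-348160} = 6 \cdot 1 \cdot 26 \left(- \frac{1}{348160}\right) = 156 \left(- \frac{1}{348160}\right) = - \frac{39}{87040}$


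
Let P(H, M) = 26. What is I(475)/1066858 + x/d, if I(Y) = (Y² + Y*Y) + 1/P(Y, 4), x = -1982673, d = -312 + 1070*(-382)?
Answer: 533885690503/101307235393 ≈ 5.2700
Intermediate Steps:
d = -409052 (d = -312 - 408740 = -409052)
I(Y) = 1/26 + 2*Y² (I(Y) = (Y² + Y*Y) + 1/26 = (Y² + Y²) + 1/26 = 2*Y² + 1/26 = 1/26 + 2*Y²)
I(475)/1066858 + x/d = (1/26 + 2*475²)/1066858 - 1982673/(-409052) = (1/26 + 2*225625)*(1/1066858) - 1982673*(-1/409052) = (1/26 + 451250)*(1/1066858) + 283239/58436 = (11732501/26)*(1/1066858) + 283239/58436 = 11732501/27738308 + 283239/58436 = 533885690503/101307235393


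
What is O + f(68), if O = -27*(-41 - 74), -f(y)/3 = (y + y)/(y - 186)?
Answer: 183399/59 ≈ 3108.5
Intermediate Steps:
f(y) = -6*y/(-186 + y) (f(y) = -3*(y + y)/(y - 186) = -3*2*y/(-186 + y) = -6*y/(-186 + y))
O = 3105 (O = -27*(-115) = 3105)
O + f(68) = 3105 - 6*68/(-186 + 68) = 3105 - 6*68/(-118) = 3105 - 6*68*(-1/118) = 3105 + 204/59 = 183399/59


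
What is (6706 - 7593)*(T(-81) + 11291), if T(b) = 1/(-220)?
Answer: -2203324853/220 ≈ -1.0015e+7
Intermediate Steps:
T(b) = -1/220
(6706 - 7593)*(T(-81) + 11291) = (6706 - 7593)*(-1/220 + 11291) = -887*2484019/220 = -2203324853/220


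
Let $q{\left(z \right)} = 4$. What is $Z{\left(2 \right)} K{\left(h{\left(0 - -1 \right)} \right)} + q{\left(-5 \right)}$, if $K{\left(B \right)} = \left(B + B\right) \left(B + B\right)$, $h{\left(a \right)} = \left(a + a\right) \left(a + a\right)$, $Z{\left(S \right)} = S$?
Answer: $132$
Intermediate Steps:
$h{\left(a \right)} = 4 a^{2}$ ($h{\left(a \right)} = 2 a 2 a = 4 a^{2}$)
$K{\left(B \right)} = 4 B^{2}$ ($K{\left(B \right)} = 2 B 2 B = 4 B^{2}$)
$Z{\left(2 \right)} K{\left(h{\left(0 - -1 \right)} \right)} + q{\left(-5 \right)} = 2 \cdot 4 \left(4 \left(0 - -1\right)^{2}\right)^{2} + 4 = 2 \cdot 4 \left(4 \left(0 + 1\right)^{2}\right)^{2} + 4 = 2 \cdot 4 \left(4 \cdot 1^{2}\right)^{2} + 4 = 2 \cdot 4 \left(4 \cdot 1\right)^{2} + 4 = 2 \cdot 4 \cdot 4^{2} + 4 = 2 \cdot 4 \cdot 16 + 4 = 2 \cdot 64 + 4 = 128 + 4 = 132$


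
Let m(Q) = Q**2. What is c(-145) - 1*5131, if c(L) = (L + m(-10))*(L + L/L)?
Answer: 1349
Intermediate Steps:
c(L) = (1 + L)*(100 + L) (c(L) = (L + (-10)**2)*(L + L/L) = (L + 100)*(L + 1) = (100 + L)*(1 + L) = (1 + L)*(100 + L))
c(-145) - 1*5131 = (100 + (-145)**2 + 101*(-145)) - 1*5131 = (100 + 21025 - 14645) - 5131 = 6480 - 5131 = 1349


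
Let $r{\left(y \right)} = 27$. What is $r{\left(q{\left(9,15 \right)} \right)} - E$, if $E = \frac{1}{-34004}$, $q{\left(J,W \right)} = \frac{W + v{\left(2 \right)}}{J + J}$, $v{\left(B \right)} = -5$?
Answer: $\frac{918109}{34004} \approx 27.0$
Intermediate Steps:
$q{\left(J,W \right)} = \frac{-5 + W}{2 J}$ ($q{\left(J,W \right)} = \frac{W - 5}{J + J} = \frac{-5 + W}{2 J}$)
$E = - \frac{1}{34004} \approx -2.9408 \cdot 10^{-5}$
$r{\left(q{\left(9,15 \right)} \right)} - E = 27 - - \frac{1}{34004} = 27 + \frac{1}{34004} = \frac{918109}{34004}$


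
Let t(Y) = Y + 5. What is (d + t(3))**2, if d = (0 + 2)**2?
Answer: 144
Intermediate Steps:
t(Y) = 5 + Y
d = 4 (d = 2**2 = 4)
(d + t(3))**2 = (4 + (5 + 3))**2 = (4 + 8)**2 = 12**2 = 144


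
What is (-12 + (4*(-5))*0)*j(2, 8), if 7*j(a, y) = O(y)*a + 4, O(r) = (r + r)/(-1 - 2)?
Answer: 80/7 ≈ 11.429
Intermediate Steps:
O(r) = -2*r/3 (O(r) = (2*r)/(-3) = (2*r)*(-1/3) = -2*r/3)
j(a, y) = 4/7 - 2*a*y/21 (j(a, y) = ((-2*y/3)*a + 4)/7 = (-2*a*y/3 + 4)/7 = (4 - 2*a*y/3)/7 = 4/7 - 2*a*y/21)
(-12 + (4*(-5))*0)*j(2, 8) = (-12 + (4*(-5))*0)*(4/7 - 2/21*2*8) = (-12 - 20*0)*(4/7 - 32/21) = (-12 + 0)*(-20/21) = -12*(-20/21) = 80/7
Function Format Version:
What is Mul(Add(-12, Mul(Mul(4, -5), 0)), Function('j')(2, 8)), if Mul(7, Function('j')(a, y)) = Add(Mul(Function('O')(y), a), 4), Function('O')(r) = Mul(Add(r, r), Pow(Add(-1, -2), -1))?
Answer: Rational(80, 7) ≈ 11.429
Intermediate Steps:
Function('O')(r) = Mul(Rational(-2, 3), r) (Function('O')(r) = Mul(Mul(2, r), Pow(-3, -1)) = Mul(Mul(2, r), Rational(-1, 3)) = Mul(Rational(-2, 3), r))
Function('j')(a, y) = Add(Rational(4, 7), Mul(Rational(-2, 21), a, y)) (Function('j')(a, y) = Mul(Rational(1, 7), Add(Mul(Mul(Rational(-2, 3), y), a), 4)) = Mul(Rational(1, 7), Add(Mul(Rational(-2, 3), a, y), 4)) = Mul(Rational(1, 7), Add(4, Mul(Rational(-2, 3), a, y))) = Add(Rational(4, 7), Mul(Rational(-2, 21), a, y)))
Mul(Add(-12, Mul(Mul(4, -5), 0)), Function('j')(2, 8)) = Mul(Add(-12, Mul(Mul(4, -5), 0)), Add(Rational(4, 7), Mul(Rational(-2, 21), 2, 8))) = Mul(Add(-12, Mul(-20, 0)), Add(Rational(4, 7), Rational(-32, 21))) = Mul(Add(-12, 0), Rational(-20, 21)) = Mul(-12, Rational(-20, 21)) = Rational(80, 7)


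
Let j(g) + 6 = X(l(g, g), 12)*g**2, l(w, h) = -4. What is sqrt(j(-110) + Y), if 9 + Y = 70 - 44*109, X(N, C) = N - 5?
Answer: I*sqrt(113641) ≈ 337.11*I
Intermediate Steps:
X(N, C) = -5 + N
j(g) = -6 - 9*g**2 (j(g) = -6 + (-5 - 4)*g**2 = -6 - 9*g**2)
Y = -4735 (Y = -9 + (70 - 44*109) = -9 + (70 - 4796) = -9 - 4726 = -4735)
sqrt(j(-110) + Y) = sqrt((-6 - 9*(-110)**2) - 4735) = sqrt((-6 - 9*12100) - 4735) = sqrt((-6 - 108900) - 4735) = sqrt(-108906 - 4735) = sqrt(-113641) = I*sqrt(113641)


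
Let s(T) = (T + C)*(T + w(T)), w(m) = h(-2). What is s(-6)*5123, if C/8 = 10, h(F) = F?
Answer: -3032816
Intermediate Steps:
w(m) = -2
C = 80 (C = 8*10 = 80)
s(T) = (-2 + T)*(80 + T) (s(T) = (T + 80)*(T - 2) = (80 + T)*(-2 + T) = (-2 + T)*(80 + T))
s(-6)*5123 = (-160 + (-6)² + 78*(-6))*5123 = (-160 + 36 - 468)*5123 = -592*5123 = -3032816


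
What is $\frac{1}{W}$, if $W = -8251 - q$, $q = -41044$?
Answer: $\frac{1}{32793} \approx 3.0494 \cdot 10^{-5}$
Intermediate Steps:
$W = 32793$ ($W = -8251 - -41044 = -8251 + 41044 = 32793$)
$\frac{1}{W} = \frac{1}{32793}$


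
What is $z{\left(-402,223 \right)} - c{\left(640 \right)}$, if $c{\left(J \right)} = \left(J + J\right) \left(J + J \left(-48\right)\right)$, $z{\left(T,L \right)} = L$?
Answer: $38502623$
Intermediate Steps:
$c{\left(J \right)} = - 94 J^{2}$ ($c{\left(J \right)} = 2 J \left(J - 48 J\right) = 2 J \left(- 47 J\right) = - 94 J^{2}$)
$z{\left(-402,223 \right)} - c{\left(640 \right)} = 223 - - 94 \cdot 640^{2} = 223 - \left(-94\right) 409600 = 223 - -38502400 = 223 + 38502400 = 38502623$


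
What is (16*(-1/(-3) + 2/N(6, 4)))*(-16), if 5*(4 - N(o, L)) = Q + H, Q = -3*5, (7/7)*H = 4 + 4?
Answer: -4864/27 ≈ -180.15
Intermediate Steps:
H = 8 (H = 4 + 4 = 8)
Q = -15
N(o, L) = 27/5 (N(o, L) = 4 - (-15 + 8)/5 = 4 - ⅕*(-7) = 4 + 7/5 = 27/5)
(16*(-1/(-3) + 2/N(6, 4)))*(-16) = (16*(-1/(-3) + 2/(27/5)))*(-16) = (16*(-1*(-⅓) + 2*(5/27)))*(-16) = (16*(⅓ + 10/27))*(-16) = (16*(19/27))*(-16) = (304/27)*(-16) = -4864/27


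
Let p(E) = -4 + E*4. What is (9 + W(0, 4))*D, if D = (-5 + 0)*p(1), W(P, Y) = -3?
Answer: 0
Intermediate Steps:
p(E) = -4 + 4*E
D = 0 (D = (-5 + 0)*(-4 + 4*1) = -5*(-4 + 4) = -5*0 = 0)
(9 + W(0, 4))*D = (9 - 3)*0 = 6*0 = 0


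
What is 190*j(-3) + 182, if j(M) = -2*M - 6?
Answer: 182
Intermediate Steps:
j(M) = -6 - 2*M
190*j(-3) + 182 = 190*(-6 - 2*(-3)) + 182 = 190*(-6 + 6) + 182 = 190*0 + 182 = 0 + 182 = 182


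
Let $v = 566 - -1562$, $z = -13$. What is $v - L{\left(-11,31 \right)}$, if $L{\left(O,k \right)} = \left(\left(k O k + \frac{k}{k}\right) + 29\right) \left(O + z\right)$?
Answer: $-250856$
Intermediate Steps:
$v = 2128$ ($v = 566 + 1562 = 2128$)
$L{\left(O,k \right)} = \left(-13 + O\right) \left(30 + O k^{2}\right)$ ($L{\left(O,k \right)} = \left(\left(k O k + \frac{k}{k}\right) + 29\right) \left(O - 13\right) = \left(\left(O k k + 1\right) + 29\right) \left(-13 + O\right) = \left(\left(O k^{2} + 1\right) + 29\right) \left(-13 + O\right) = \left(\left(1 + O k^{2}\right) + 29\right) \left(-13 + O\right) = \left(30 + O k^{2}\right) \left(-13 + O\right) = \left(-13 + O\right) \left(30 + O k^{2}\right)$)
$v - L{\left(-11,31 \right)} = 2128 - \left(-390 + 30 \left(-11\right) + \left(-11\right)^{2} \cdot 31^{2} - - 143 \cdot 31^{2}\right) = 2128 - \left(-390 - 330 + 121 \cdot 961 - \left(-143\right) 961\right) = 2128 - \left(-390 - 330 + 116281 + 137423\right) = 2128 - 252984 = -250856$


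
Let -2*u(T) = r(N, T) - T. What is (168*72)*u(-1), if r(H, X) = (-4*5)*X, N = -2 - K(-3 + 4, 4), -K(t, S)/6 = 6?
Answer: -127008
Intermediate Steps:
K(t, S) = -36 (K(t, S) = -6*6 = -36)
N = 34 (N = -2 - 1*(-36) = -2 + 36 = 34)
r(H, X) = -20*X
u(T) = 21*T/2 (u(T) = -(-20*T - T)/2 = -(-21)*T/2 = 21*T/2)
(168*72)*u(-1) = (168*72)*((21/2)*(-1)) = 12096*(-21/2) = -127008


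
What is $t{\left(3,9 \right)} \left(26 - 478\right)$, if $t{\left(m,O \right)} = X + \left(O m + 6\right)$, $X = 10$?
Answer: $-19436$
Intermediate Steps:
$t{\left(m,O \right)} = 16 + O m$ ($t{\left(m,O \right)} = 10 + \left(O m + 6\right) = 10 + \left(6 + O m\right) = 16 + O m$)
$t{\left(3,9 \right)} \left(26 - 478\right) = \left(16 + 9 \cdot 3\right) \left(26 - 478\right) = \left(16 + 27\right) \left(-452\right) = 43 \left(-452\right) = -19436$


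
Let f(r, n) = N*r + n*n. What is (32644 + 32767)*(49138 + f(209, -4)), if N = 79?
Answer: 4295213315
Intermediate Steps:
f(r, n) = n² + 79*r (f(r, n) = 79*r + n*n = 79*r + n² = n² + 79*r)
(32644 + 32767)*(49138 + f(209, -4)) = (32644 + 32767)*(49138 + ((-4)² + 79*209)) = 65411*(49138 + (16 + 16511)) = 65411*(49138 + 16527) = 65411*65665 = 4295213315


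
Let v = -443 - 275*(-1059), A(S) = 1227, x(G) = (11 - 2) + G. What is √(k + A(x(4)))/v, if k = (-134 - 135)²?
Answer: √18397/145391 ≈ 0.00093290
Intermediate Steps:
x(G) = 9 + G
k = 72361 (k = (-269)² = 72361)
v = 290782 (v = -443 + 291225 = 290782)
√(k + A(x(4)))/v = √(72361 + 1227)/290782 = √73588*(1/290782) = (2*√18397)*(1/290782) = √18397/145391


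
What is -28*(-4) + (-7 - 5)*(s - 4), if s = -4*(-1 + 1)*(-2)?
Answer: 160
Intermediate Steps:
s = 0 (s = -4*0*(-2) = 0*(-2) = 0)
-28*(-4) + (-7 - 5)*(s - 4) = -28*(-4) + (-7 - 5)*(0 - 4) = -7*(-16) - 12*(-4) = 112 + 48 = 160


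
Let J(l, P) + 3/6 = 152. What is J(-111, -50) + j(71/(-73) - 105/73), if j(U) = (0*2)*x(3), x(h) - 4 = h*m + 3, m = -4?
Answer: 303/2 ≈ 151.50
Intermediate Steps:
J(l, P) = 303/2 (J(l, P) = -1/2 + 152 = 303/2)
x(h) = 7 - 4*h (x(h) = 4 + (h*(-4) + 3) = 4 + (-4*h + 3) = 4 + (3 - 4*h) = 7 - 4*h)
j(U) = 0 (j(U) = (0*2)*(7 - 4*3) = 0*(7 - 12) = 0*(-5) = 0)
J(-111, -50) + j(71/(-73) - 105/73) = 303/2 + 0 = 303/2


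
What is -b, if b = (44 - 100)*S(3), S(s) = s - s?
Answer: 0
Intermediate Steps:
S(s) = 0
b = 0 (b = (44 - 100)*0 = -56*0 = 0)
-b = -1*0 = 0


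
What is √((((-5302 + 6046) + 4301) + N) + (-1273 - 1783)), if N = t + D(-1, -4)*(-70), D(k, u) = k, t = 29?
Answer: 6*√58 ≈ 45.695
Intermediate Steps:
N = 99 (N = 29 - 1*(-70) = 29 + 70 = 99)
√((((-5302 + 6046) + 4301) + N) + (-1273 - 1783)) = √((((-5302 + 6046) + 4301) + 99) + (-1273 - 1783)) = √(((744 + 4301) + 99) - 3056) = √((5045 + 99) - 3056) = √(5144 - 3056) = √2088 = 6*√58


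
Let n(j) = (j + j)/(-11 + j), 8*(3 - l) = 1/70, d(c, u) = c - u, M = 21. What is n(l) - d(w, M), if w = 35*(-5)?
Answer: 874918/4481 ≈ 195.25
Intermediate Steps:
w = -175
l = 1679/560 (l = 3 - ⅛/70 = 3 - ⅛*1/70 = 3 - 1/560 = 1679/560 ≈ 2.9982)
n(j) = 2*j/(-11 + j) (n(j) = (2*j)/(-11 + j) = 2*j/(-11 + j))
n(l) - d(w, M) = 2*(1679/560)/(-11 + 1679/560) - (-175 - 1*21) = 2*(1679/560)/(-4481/560) - (-175 - 21) = 2*(1679/560)*(-560/4481) - 1*(-196) = -3358/4481 + 196 = 874918/4481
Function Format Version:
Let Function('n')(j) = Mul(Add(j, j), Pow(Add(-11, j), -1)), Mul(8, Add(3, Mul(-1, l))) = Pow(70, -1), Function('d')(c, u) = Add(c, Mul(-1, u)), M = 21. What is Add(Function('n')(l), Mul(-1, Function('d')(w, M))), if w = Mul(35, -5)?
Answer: Rational(874918, 4481) ≈ 195.25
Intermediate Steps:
w = -175
l = Rational(1679, 560) (l = Add(3, Mul(Rational(-1, 8), Pow(70, -1))) = Add(3, Mul(Rational(-1, 8), Rational(1, 70))) = Add(3, Rational(-1, 560)) = Rational(1679, 560) ≈ 2.9982)
Function('n')(j) = Mul(2, j, Pow(Add(-11, j), -1)) (Function('n')(j) = Mul(Mul(2, j), Pow(Add(-11, j), -1)) = Mul(2, j, Pow(Add(-11, j), -1)))
Add(Function('n')(l), Mul(-1, Function('d')(w, M))) = Add(Mul(2, Rational(1679, 560), Pow(Add(-11, Rational(1679, 560)), -1)), Mul(-1, Add(-175, Mul(-1, 21)))) = Add(Mul(2, Rational(1679, 560), Pow(Rational(-4481, 560), -1)), Mul(-1, Add(-175, -21))) = Add(Mul(2, Rational(1679, 560), Rational(-560, 4481)), Mul(-1, -196)) = Add(Rational(-3358, 4481), 196) = Rational(874918, 4481)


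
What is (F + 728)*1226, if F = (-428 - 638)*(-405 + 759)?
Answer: -461755736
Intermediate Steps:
F = -377364 (F = -1066*354 = -377364)
(F + 728)*1226 = (-377364 + 728)*1226 = -376636*1226 = -461755736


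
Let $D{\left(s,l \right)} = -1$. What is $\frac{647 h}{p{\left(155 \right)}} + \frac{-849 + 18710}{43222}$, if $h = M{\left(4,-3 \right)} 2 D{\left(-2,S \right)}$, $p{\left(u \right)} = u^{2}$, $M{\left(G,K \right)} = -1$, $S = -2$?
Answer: $\frac{485039793}{1038408550} \approx 0.4671$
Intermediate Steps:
$h = 2$ ($h = \left(-1\right) 2 \left(-1\right) = \left(-2\right) \left(-1\right) = 2$)
$\frac{647 h}{p{\left(155 \right)}} + \frac{-849 + 18710}{43222} = \frac{647 \cdot 2}{155^{2}} + \frac{-849 + 18710}{43222} = \frac{1294}{24025} + 17861 \cdot \frac{1}{43222} = 1294 \cdot \frac{1}{24025} + \frac{17861}{43222} = \frac{1294}{24025} + \frac{17861}{43222} = \frac{485039793}{1038408550}$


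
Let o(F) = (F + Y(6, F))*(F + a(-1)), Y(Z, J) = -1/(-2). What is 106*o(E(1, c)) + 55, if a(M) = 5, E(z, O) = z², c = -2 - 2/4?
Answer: 1009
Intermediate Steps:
Y(Z, J) = ½ (Y(Z, J) = -1*(-½) = ½)
c = -5/2 (c = -2 - 2/4 = -2 - 1*½ = -2 - ½ = -5/2 ≈ -2.5000)
o(F) = (½ + F)*(5 + F) (o(F) = (F + ½)*(F + 5) = (½ + F)*(5 + F))
106*o(E(1, c)) + 55 = 106*(5/2 + (1²)² + (11/2)*1²) + 55 = 106*(5/2 + 1² + (11/2)*1) + 55 = 106*(5/2 + 1 + 11/2) + 55 = 106*9 + 55 = 954 + 55 = 1009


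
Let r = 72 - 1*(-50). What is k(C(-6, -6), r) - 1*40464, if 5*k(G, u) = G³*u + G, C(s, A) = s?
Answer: -228678/5 ≈ -45736.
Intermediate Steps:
r = 122 (r = 72 + 50 = 122)
k(G, u) = G/5 + u*G³/5 (k(G, u) = (G³*u + G)/5 = (u*G³ + G)/5 = (G + u*G³)/5 = G/5 + u*G³/5)
k(C(-6, -6), r) - 1*40464 = (⅕)*(-6)*(1 + 122*(-6)²) - 1*40464 = (⅕)*(-6)*(1 + 122*36) - 40464 = (⅕)*(-6)*(1 + 4392) - 40464 = (⅕)*(-6)*4393 - 40464 = -26358/5 - 40464 = -228678/5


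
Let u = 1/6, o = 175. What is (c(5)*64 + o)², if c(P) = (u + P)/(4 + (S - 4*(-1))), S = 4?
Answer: 3323329/81 ≈ 41029.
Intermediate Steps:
u = ⅙ ≈ 0.16667
c(P) = 1/72 + P/12 (c(P) = (⅙ + P)/(4 + (4 - 4*(-1))) = (⅙ + P)/(4 + (4 + 4)) = (⅙ + P)/(4 + 8) = (⅙ + P)/12 = (⅙ + P)*(1/12) = 1/72 + P/12)
(c(5)*64 + o)² = ((1/72 + (1/12)*5)*64 + 175)² = ((1/72 + 5/12)*64 + 175)² = ((31/72)*64 + 175)² = (248/9 + 175)² = (1823/9)² = 3323329/81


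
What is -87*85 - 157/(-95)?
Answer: -702368/95 ≈ -7393.3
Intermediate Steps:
-87*85 - 157/(-95) = -7395 - 157*(-1/95) = -7395 + 157/95 = -702368/95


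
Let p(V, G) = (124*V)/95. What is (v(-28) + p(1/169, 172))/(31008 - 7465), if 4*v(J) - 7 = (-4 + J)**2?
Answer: 16553201/1511931460 ≈ 0.010948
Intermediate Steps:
p(V, G) = 124*V/95 (p(V, G) = (124*V)*(1/95) = 124*V/95)
v(J) = 7/4 + (-4 + J)**2/4
(v(-28) + p(1/169, 172))/(31008 - 7465) = ((7/4 + (-4 - 28)**2/4) + (124/95)/169)/(31008 - 7465) = ((7/4 + (1/4)*(-32)**2) + (124/95)*(1/169))/23543 = ((7/4 + (1/4)*1024) + 124/16055)*(1/23543) = ((7/4 + 256) + 124/16055)*(1/23543) = (1031/4 + 124/16055)*(1/23543) = (16553201/64220)*(1/23543) = 16553201/1511931460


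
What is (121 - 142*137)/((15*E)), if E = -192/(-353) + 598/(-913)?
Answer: 6230813237/536970 ≈ 11604.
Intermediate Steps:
E = -35798/322289 (E = -192*(-1/353) + 598*(-1/913) = 192/353 - 598/913 = -35798/322289 ≈ -0.11107)
(121 - 142*137)/((15*E)) = (121 - 142*137)/((15*(-35798/322289))) = (121 - 19454)/(-536970/322289) = -19333*(-322289/536970) = 6230813237/536970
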